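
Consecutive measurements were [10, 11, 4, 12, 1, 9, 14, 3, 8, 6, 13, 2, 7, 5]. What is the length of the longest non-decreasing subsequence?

4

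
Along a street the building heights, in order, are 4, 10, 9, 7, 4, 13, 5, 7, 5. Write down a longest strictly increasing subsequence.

4, 10, 13

Patience tails give the LIS length; then backtrack through the dp parents:
4 → extends → [4]
10 → extends → [4, 10]
9 → replaces 10 → [4, 9]
7 → replaces 9 → [4, 7]
4 → already a tail → [4, 7]
13 → extends → [4, 7, 13]
5 → replaces 7 → [4, 5, 13]
7 → replaces 13 → [4, 5, 7]
5 → already a tail → [4, 5, 7]
Length 3; one witness is 4, 10, 13.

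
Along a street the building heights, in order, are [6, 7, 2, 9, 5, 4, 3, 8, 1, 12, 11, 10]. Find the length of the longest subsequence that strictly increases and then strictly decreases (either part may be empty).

inc[i] = longest strictly increasing subsequence ending at i; dec[i] = longest strictly decreasing subsequence starting at i:
i:      1  2  3  4  5  6  7  8  9 10 11 12
a[i]:   6  7  2  9  5  4  3  8  1 12 11 10
inc:    1  2  1  3  2  2  2  3  1  4  4  4
dec:    5  5  2  5  4  3  2  2  1  3  2  1
Best peak at i=4 (value 9): inc=3, dec=5, length 3+5−1 = 7.

7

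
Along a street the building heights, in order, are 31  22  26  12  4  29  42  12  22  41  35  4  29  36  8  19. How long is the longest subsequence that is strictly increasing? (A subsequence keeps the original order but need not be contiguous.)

5

Let dp[i] be the length of the longest such subsequence ending at index i:
i:      1  2  3  4  5  6  7  8  9 10 11 12 13 14 15 16
a[i]:  31 22 26 12  4 29 42 12 22 41 35  4 29 36  8 19
dp:     1  1  2  1  1  3  4  2  3  4  4  1  4  5  2  3
Maximum dp value is 5.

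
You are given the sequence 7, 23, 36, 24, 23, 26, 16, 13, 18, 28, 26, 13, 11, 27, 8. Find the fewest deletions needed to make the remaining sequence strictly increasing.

Fewest deletions = n − (longest strictly increasing subsequence).
i:      1  2  3  4  5  6  7  8  9 10 11 12 13 14 15
a[i]:   7 23 36 24 23 26 16 13 18 28 26 13 11 27  8
dp:     1  2  3  3  2  4  2  2  3  5  4  2  2  5  2
max dp = 5, so deletions = 15 − 5 = 10.

10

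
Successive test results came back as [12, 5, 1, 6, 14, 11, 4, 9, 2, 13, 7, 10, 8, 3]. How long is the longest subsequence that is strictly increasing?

Let dp[i] be the length of the longest such subsequence ending at index i:
i:      1  2  3  4  5  6  7  8  9 10 11 12 13 14
a[i]:  12  5  1  6 14 11  4  9  2 13  7 10  8  3
dp:     1  1  1  2  3  3  2  3  2  4  3  4  4  3
Maximum dp value is 4.

4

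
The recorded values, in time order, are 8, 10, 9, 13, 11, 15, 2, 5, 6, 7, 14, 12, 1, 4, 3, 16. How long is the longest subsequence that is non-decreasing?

Let dp[i] be the length of the longest such subsequence ending at index i:
i:      1  2  3  4  5  6  7  8  9 10 11 12 13 14 15 16
a[i]:   8 10  9 13 11 15  2  5  6  7 14 12  1  4  3 16
dp:     1  2  2  3  3  4  1  2  3  4  5  5  1  2  2  6
Maximum dp value is 6.

6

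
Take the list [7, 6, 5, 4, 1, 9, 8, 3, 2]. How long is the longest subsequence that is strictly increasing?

Let dp[i] be the length of the longest such subsequence ending at index i:
i:     1 2 3 4 5 6 7 8 9
a[i]:  7 6 5 4 1 9 8 3 2
dp:    1 1 1 1 1 2 2 2 2
Maximum dp value is 2.

2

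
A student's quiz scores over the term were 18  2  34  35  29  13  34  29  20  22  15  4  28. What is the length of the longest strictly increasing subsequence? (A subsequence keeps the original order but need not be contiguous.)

Let dp[i] be the length of the longest such subsequence ending at index i:
i:      1  2  3  4  5  6  7  8  9 10 11 12 13
a[i]:  18  2 34 35 29 13 34 29 20 22 15  4 28
dp:     1  1  2  3  2  2  3  3  3  4  3  2  5
Maximum dp value is 5.

5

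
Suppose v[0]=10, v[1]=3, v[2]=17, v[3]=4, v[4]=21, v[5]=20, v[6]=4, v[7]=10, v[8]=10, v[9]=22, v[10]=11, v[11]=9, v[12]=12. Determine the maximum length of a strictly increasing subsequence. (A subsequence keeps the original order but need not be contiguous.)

Let dp[i] be the length of the longest such subsequence ending at index i:
i:      0  1  2  3  4  5  6  7  8  9 10 11 12
v[i]:  10  3 17  4 21 20  4 10 10 22 11  9 12
dp:     1  1  2  2  3  3  2  3  3  4  4  3  5
Maximum dp value is 5.

5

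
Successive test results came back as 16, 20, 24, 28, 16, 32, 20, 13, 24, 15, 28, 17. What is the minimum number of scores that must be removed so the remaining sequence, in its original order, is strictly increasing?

Fewest deletions = n − (longest strictly increasing subsequence).
i:      1  2  3  4  5  6  7  8  9 10 11 12
a[i]:  16 20 24 28 16 32 20 13 24 15 28 17
dp:     1  2  3  4  1  5  2  1  3  2  4  3
max dp = 5, so deletions = 12 − 5 = 7.

7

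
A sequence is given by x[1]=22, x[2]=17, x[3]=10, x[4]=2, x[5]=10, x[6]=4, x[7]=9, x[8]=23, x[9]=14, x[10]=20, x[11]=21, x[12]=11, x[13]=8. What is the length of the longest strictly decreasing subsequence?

Negate each value so 'decreasing' becomes 'increasing', then run patience tails on the negated sequence:
-22 → extends → [-22]
-17 → extends → [-22, -17]
-10 → extends → [-22, -17, -10]
-2 → extends → [-22, -17, -10, -2]
-10 → already a tail → [-22, -17, -10, -2]
-4 → replaces -2 → [-22, -17, -10, -4]
-9 → replaces -4 → [-22, -17, -10, -9]
-23 → replaces -22 → [-23, -17, -10, -9]
-14 → replaces -10 → [-23, -17, -14, -9]
-20 → replaces -17 → [-23, -20, -14, -9]
-21 → replaces -20 → [-23, -21, -14, -9]
-11 → replaces -9 → [-23, -21, -14, -11]
-8 → extends → [-23, -21, -14, -11, -8]
Five tails, so the longest strictly decreasing subsequence of the original has length 5.

5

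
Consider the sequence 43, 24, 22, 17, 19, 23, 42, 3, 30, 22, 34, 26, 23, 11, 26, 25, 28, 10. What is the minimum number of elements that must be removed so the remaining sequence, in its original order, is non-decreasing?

12

Fewest deletions = n − (longest non-decreasing subsequence).
i:      1  2  3  4  5  6  7  8  9 10 11 12 13 14 15 16 17 18
a[i]:  43 24 22 17 19 23 42  3 30 22 34 26 23 11 26 25 28 10
dp:     1  1  1  1  2  3  4  1  4  3  5  4  4  2  5  5  6  2
max dp = 6, so deletions = 18 − 6 = 12.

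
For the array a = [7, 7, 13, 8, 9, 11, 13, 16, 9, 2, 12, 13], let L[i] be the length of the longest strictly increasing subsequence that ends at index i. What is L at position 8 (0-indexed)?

dp[i] = 1 + max{dp[j] : j<i, a[j]<a[i]} (or 1 if no such j):
i:      0  1  2  3  4  5  6  7  8  9 10 11
a[i]:   7  7 13  8  9 11 13 16  9  2 12 13
dp:     1  1  2  2  3  4  5  6  3  1  5  6
At index 8 the value is 3.

3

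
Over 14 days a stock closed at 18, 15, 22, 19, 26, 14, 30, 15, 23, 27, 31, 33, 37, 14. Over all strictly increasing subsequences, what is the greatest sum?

Let S[i] be the best sum of a strictly increasing subsequence ending at i:
i:       1   2   3   4   5   6   7   8   9  10  11  12  13  14
a[i]:   18  15  22  19  26  14  30  15  23  27  31  33  37  14
S:      18  15  40  37  66  14  96  29  63  93 127 160 197  14
Maximum is 197 (e.g. 18 + 22 + 26 + 30 + 31 + 33 + 37).

197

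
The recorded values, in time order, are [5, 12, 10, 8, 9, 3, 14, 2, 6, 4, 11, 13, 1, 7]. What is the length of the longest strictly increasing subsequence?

5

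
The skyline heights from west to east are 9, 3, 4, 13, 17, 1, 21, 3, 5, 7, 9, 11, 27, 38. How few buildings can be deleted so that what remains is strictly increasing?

6

Fewest deletions = n − (longest strictly increasing subsequence).
i:      1  2  3  4  5  6  7  8  9 10 11 12 13 14
a[i]:   9  3  4 13 17  1 21  3  5  7  9 11 27 38
dp:     1  1  2  3  4  1  5  2  3  4  5  6  7  8
max dp = 8, so deletions = 14 − 8 = 6.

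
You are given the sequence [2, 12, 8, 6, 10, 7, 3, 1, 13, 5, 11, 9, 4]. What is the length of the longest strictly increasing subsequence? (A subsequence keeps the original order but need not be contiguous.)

4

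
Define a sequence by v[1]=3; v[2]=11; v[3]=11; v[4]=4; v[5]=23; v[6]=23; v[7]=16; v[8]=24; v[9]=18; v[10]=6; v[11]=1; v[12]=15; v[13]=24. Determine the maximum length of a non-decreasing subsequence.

Track the smallest tail for each achievable length (allowing ties):
3 → extends → [3]
11 → extends → [3, 11]
11 → extends → [3, 11, 11]
4 → replaces 11 → [3, 4, 11]
23 → extends → [3, 4, 11, 23]
23 → extends → [3, 4, 11, 23, 23]
16 → replaces 23 → [3, 4, 11, 16, 23]
24 → extends → [3, 4, 11, 16, 23, 24]
18 → replaces 23 → [3, 4, 11, 16, 18, 24]
6 → replaces 11 → [3, 4, 6, 16, 18, 24]
1 → replaces 3 → [1, 4, 6, 16, 18, 24]
15 → replaces 16 → [1, 4, 6, 15, 18, 24]
24 → extends → [1, 4, 6, 15, 18, 24, 24]
Seven tails, so the longest non-decreasing subsequence has length 7 (e.g. 3, 11, 11, 23, 23, 24, 24).

7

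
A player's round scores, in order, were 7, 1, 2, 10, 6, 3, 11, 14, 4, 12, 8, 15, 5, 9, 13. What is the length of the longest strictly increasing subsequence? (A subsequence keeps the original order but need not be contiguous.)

Track the smallest tail for each achievable length (strict):
7 → extends → [7]
1 → replaces 7 → [1]
2 → extends → [1, 2]
10 → extends → [1, 2, 10]
6 → replaces 10 → [1, 2, 6]
3 → replaces 6 → [1, 2, 3]
11 → extends → [1, 2, 3, 11]
14 → extends → [1, 2, 3, 11, 14]
4 → replaces 11 → [1, 2, 3, 4, 14]
12 → replaces 14 → [1, 2, 3, 4, 12]
8 → replaces 12 → [1, 2, 3, 4, 8]
15 → extends → [1, 2, 3, 4, 8, 15]
5 → replaces 8 → [1, 2, 3, 4, 5, 15]
9 → replaces 15 → [1, 2, 3, 4, 5, 9]
13 → extends → [1, 2, 3, 4, 5, 9, 13]
Seven tails, so the longest strictly increasing subsequence has length 7 (e.g. 1, 2, 3, 4, 8, 9, 13).

7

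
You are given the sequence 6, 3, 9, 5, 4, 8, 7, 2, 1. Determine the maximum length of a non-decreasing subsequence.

3

Let dp[i] be the length of the longest such subsequence ending at index i:
i:     1 2 3 4 5 6 7 8 9
a[i]:  6 3 9 5 4 8 7 2 1
dp:    1 1 2 2 2 3 3 1 1
Maximum dp value is 3.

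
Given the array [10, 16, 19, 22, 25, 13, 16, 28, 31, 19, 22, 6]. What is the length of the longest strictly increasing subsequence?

7

Let dp[i] be the length of the longest such subsequence ending at index i:
i:      1  2  3  4  5  6  7  8  9 10 11 12
a[i]:  10 16 19 22 25 13 16 28 31 19 22  6
dp:     1  2  3  4  5  2  3  6  7  4  5  1
Maximum dp value is 7.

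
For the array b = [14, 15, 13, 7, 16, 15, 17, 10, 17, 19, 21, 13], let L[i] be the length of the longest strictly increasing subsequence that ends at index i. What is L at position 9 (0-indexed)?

dp[i] = 1 + max{dp[j] : j<i, b[j]<b[i]} (or 1 if no such j):
i:      0  1  2  3  4  5  6  7  8  9 10 11
b[i]:  14 15 13  7 16 15 17 10 17 19 21 13
dp:     1  2  1  1  3  2  4  2  4  5  6  3
At index 9 the value is 5.

5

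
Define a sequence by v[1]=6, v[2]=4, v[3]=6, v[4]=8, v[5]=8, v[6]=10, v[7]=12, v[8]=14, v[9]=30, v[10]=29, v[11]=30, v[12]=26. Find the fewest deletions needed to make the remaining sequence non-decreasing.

3

Fewest deletions = n − (longest non-decreasing subsequence).
i:      1  2  3  4  5  6  7  8  9 10 11 12
v[i]:   6  4  6  8  8 10 12 14 30 29 30 26
dp:     1  1  2  3  4  5  6  7  8  8  9  8
max dp = 9, so deletions = 12 − 9 = 3.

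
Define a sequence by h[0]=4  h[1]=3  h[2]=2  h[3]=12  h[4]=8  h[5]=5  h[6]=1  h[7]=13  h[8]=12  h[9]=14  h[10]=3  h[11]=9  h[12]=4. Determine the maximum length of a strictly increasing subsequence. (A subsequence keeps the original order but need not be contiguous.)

Let dp[i] be the length of the longest such subsequence ending at index i:
i:      0  1  2  3  4  5  6  7  8  9 10 11 12
h[i]:   4  3  2 12  8  5  1 13 12 14  3  9  4
dp:     1  1  1  2  2  2  1  3  3  4  2  3  3
Maximum dp value is 4.

4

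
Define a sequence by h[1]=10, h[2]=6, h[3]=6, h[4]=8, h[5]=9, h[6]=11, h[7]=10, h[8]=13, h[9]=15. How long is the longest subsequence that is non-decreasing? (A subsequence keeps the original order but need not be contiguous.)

Track the smallest tail for each achievable length (allowing ties):
10 → extends → [10]
6 → replaces 10 → [6]
6 → extends → [6, 6]
8 → extends → [6, 6, 8]
9 → extends → [6, 6, 8, 9]
11 → extends → [6, 6, 8, 9, 11]
10 → replaces 11 → [6, 6, 8, 9, 10]
13 → extends → [6, 6, 8, 9, 10, 13]
15 → extends → [6, 6, 8, 9, 10, 13, 15]
Seven tails, so the longest non-decreasing subsequence has length 7 (e.g. 6, 6, 8, 9, 11, 13, 15).

7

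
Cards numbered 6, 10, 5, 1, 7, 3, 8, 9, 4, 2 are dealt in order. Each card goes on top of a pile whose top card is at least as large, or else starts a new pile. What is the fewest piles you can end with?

Place each on the leftmost legal pile:
6 → new pile 1 (tops now [6])
10 → new pile 2 (tops now [6, 10])
5 → pile 1 (tops now [5, 10])
1 → pile 1 (tops now [1, 10])
7 → pile 2 (tops now [1, 7])
3 → pile 2 (tops now [1, 3])
8 → new pile 3 (tops now [1, 3, 8])
9 → new pile 4 (tops now [1, 3, 8, 9])
4 → pile 3 (tops now [1, 3, 4, 9])
2 → pile 2 (tops now [1, 2, 4, 9])
Four piles.

4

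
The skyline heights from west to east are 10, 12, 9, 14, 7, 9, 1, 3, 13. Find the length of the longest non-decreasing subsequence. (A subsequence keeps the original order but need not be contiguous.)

Track the smallest tail for each achievable length (allowing ties):
10 → extends → [10]
12 → extends → [10, 12]
9 → replaces 10 → [9, 12]
14 → extends → [9, 12, 14]
7 → replaces 9 → [7, 12, 14]
9 → replaces 12 → [7, 9, 14]
1 → replaces 7 → [1, 9, 14]
3 → replaces 9 → [1, 3, 14]
13 → replaces 14 → [1, 3, 13]
Three tails, so the longest non-decreasing subsequence has length 3 (e.g. 10, 12, 14).

3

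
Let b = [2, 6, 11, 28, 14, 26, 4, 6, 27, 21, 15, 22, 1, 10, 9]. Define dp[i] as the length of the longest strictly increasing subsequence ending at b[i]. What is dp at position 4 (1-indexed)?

4

dp[i] = 1 + max{dp[j] : j<i, b[j]<b[i]} (or 1 if no such j):
i:      1  2  3  4  5  6  7  8  9 10 11 12 13 14 15
b[i]:   2  6 11 28 14 26  4  6 27 21 15 22  1 10  9
dp:     1  2  3  4  4  5  2  3  6  5  5  6  1  4  4
At index 4 the value is 4.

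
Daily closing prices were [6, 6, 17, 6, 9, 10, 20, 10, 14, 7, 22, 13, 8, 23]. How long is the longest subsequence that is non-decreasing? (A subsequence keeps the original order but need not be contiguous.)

Let dp[i] be the length of the longest such subsequence ending at index i:
i:      1  2  3  4  5  6  7  8  9 10 11 12 13 14
a[i]:   6  6 17  6  9 10 20 10 14  7 22 13  8 23
dp:     1  2  3  3  4  5  6  6  7  4  8  7  5  9
Maximum dp value is 9.

9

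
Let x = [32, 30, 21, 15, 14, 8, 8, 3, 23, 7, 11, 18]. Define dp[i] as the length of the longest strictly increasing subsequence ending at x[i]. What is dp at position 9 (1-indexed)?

2

dp[i] = 1 + max{dp[j] : j<i, x[j]<x[i]} (or 1 if no such j):
i:      1  2  3  4  5  6  7  8  9 10 11 12
x[i]:  32 30 21 15 14  8  8  3 23  7 11 18
dp:     1  1  1  1  1  1  1  1  2  2  3  4
At index 9 the value is 2.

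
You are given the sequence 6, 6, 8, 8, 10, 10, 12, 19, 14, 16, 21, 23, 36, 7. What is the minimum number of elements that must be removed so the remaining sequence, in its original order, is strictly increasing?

Fewest deletions = n − (longest strictly increasing subsequence).
i:      1  2  3  4  5  6  7  8  9 10 11 12 13 14
a[i]:   6  6  8  8 10 10 12 19 14 16 21 23 36  7
dp:     1  1  2  2  3  3  4  5  5  6  7  8  9  2
max dp = 9, so deletions = 14 − 9 = 5.

5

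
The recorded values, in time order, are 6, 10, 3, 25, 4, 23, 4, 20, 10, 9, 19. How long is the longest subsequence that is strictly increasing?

4

Track the smallest tail for each achievable length (strict):
6 → extends → [6]
10 → extends → [6, 10]
3 → replaces 6 → [3, 10]
25 → extends → [3, 10, 25]
4 → replaces 10 → [3, 4, 25]
23 → replaces 25 → [3, 4, 23]
4 → already a tail → [3, 4, 23]
20 → replaces 23 → [3, 4, 20]
10 → replaces 20 → [3, 4, 10]
9 → replaces 10 → [3, 4, 9]
19 → extends → [3, 4, 9, 19]
Four tails, so the longest strictly increasing subsequence has length 4 (e.g. 3, 4, 10, 19).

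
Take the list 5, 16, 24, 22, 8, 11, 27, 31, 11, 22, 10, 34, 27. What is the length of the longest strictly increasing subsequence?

Track the smallest tail for each achievable length (strict):
5 → extends → [5]
16 → extends → [5, 16]
24 → extends → [5, 16, 24]
22 → replaces 24 → [5, 16, 22]
8 → replaces 16 → [5, 8, 22]
11 → replaces 22 → [5, 8, 11]
27 → extends → [5, 8, 11, 27]
31 → extends → [5, 8, 11, 27, 31]
11 → already a tail → [5, 8, 11, 27, 31]
22 → replaces 27 → [5, 8, 11, 22, 31]
10 → replaces 11 → [5, 8, 10, 22, 31]
34 → extends → [5, 8, 10, 22, 31, 34]
27 → replaces 31 → [5, 8, 10, 22, 27, 34]
Six tails, so the longest strictly increasing subsequence has length 6 (e.g. 5, 16, 24, 27, 31, 34).

6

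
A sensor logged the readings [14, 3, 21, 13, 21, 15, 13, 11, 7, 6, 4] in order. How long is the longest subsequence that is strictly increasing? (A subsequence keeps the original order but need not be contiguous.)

3

Let dp[i] be the length of the longest such subsequence ending at index i:
i:      1  2  3  4  5  6  7  8  9 10 11
a[i]:  14  3 21 13 21 15 13 11  7  6  4
dp:     1  1  2  2  3  3  2  2  2  2  2
Maximum dp value is 3.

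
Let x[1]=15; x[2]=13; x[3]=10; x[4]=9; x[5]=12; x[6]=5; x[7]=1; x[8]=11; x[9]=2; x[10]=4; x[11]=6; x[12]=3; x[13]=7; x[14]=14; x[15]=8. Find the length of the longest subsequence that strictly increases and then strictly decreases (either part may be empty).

inc[i] = longest strictly increasing subsequence ending at i; dec[i] = longest strictly decreasing subsequence starting at i:
i:      1  2  3  4  5  6  7  8  9 10 11 12 13 14 15
x[i]:  15 13 10  9 12  5  1 11  2  4  6  3  7 14  8
inc:    1  1  1  1  2  1  1  2  2  3  4  3  5  6  6
dec:    7  6  5  4  4  3  1  3  1  2  2  1  1  2  1
Best peak at i=1 (value 15): inc=1, dec=7, length 1+7−1 = 7.

7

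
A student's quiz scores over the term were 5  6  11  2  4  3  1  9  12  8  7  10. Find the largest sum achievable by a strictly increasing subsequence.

34

Let S[i] be the best sum of a strictly increasing subsequence ending at i:
i:      1  2  3  4  5  6  7  8  9 10 11 12
a[i]:   5  6 11  2  4  3  1  9 12  8  7 10
S:      5 11 22  2  6  5  1 20 34 19 18 30
Maximum is 34 (e.g. 5 + 6 + 11 + 12).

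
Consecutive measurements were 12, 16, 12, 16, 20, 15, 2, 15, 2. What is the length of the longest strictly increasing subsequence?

Let dp[i] be the length of the longest such subsequence ending at index i:
i:      1  2  3  4  5  6  7  8  9
a[i]:  12 16 12 16 20 15  2 15  2
dp:     1  2  1  2  3  2  1  2  1
Maximum dp value is 3.

3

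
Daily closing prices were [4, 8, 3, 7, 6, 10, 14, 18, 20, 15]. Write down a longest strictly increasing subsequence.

4, 8, 10, 14, 18, 20

Patience tails give the LIS length; then backtrack through the dp parents:
4 → extends → [4]
8 → extends → [4, 8]
3 → replaces 4 → [3, 8]
7 → replaces 8 → [3, 7]
6 → replaces 7 → [3, 6]
10 → extends → [3, 6, 10]
14 → extends → [3, 6, 10, 14]
18 → extends → [3, 6, 10, 14, 18]
20 → extends → [3, 6, 10, 14, 18, 20]
15 → replaces 18 → [3, 6, 10, 14, 15, 20]
Length 6; one witness is 4, 8, 10, 14, 18, 20.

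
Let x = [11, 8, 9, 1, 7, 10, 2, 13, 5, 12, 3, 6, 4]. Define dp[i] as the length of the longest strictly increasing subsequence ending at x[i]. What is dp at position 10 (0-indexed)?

dp[i] = 1 + max{dp[j] : j<i, x[j]<x[i]} (or 1 if no such j):
i:      0  1  2  3  4  5  6  7  8  9 10 11 12
x[i]:  11  8  9  1  7 10  2 13  5 12  3  6  4
dp:     1  1  2  1  2  3  2  4  3  4  3  4  4
At index 10 the value is 3.

3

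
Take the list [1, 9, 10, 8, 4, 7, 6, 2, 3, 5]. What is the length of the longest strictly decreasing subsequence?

5

Let dp[i] be the longest strictly decreasing subsequence ending at i:
i:      1  2  3  4  5  6  7  8  9 10
a[i]:   1  9 10  8  4  7  6  2  3  5
dp:     1  1  1  2  3  3  4  5  5  5
Maximum is 5.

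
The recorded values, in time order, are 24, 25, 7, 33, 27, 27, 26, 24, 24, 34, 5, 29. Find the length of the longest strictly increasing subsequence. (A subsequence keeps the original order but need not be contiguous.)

Track the smallest tail for each achievable length (strict):
24 → extends → [24]
25 → extends → [24, 25]
7 → replaces 24 → [7, 25]
33 → extends → [7, 25, 33]
27 → replaces 33 → [7, 25, 27]
27 → already a tail → [7, 25, 27]
26 → replaces 27 → [7, 25, 26]
24 → replaces 25 → [7, 24, 26]
24 → already a tail → [7, 24, 26]
34 → extends → [7, 24, 26, 34]
5 → replaces 7 → [5, 24, 26, 34]
29 → replaces 34 → [5, 24, 26, 29]
Four tails, so the longest strictly increasing subsequence has length 4 (e.g. 24, 25, 33, 34).

4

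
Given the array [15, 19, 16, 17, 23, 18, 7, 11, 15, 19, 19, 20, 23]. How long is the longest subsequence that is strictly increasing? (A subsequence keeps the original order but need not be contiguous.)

Track the smallest tail for each achievable length (strict):
15 → extends → [15]
19 → extends → [15, 19]
16 → replaces 19 → [15, 16]
17 → extends → [15, 16, 17]
23 → extends → [15, 16, 17, 23]
18 → replaces 23 → [15, 16, 17, 18]
7 → replaces 15 → [7, 16, 17, 18]
11 → replaces 16 → [7, 11, 17, 18]
15 → replaces 17 → [7, 11, 15, 18]
19 → extends → [7, 11, 15, 18, 19]
19 → already a tail → [7, 11, 15, 18, 19]
20 → extends → [7, 11, 15, 18, 19, 20]
23 → extends → [7, 11, 15, 18, 19, 20, 23]
Seven tails, so the longest strictly increasing subsequence has length 7 (e.g. 15, 16, 17, 18, 19, 20, 23).

7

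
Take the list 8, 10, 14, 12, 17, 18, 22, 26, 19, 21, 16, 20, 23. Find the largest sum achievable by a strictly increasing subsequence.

130

Let S[i] be the best sum of a strictly increasing subsequence ending at i:
i:       1   2   3   4   5   6   7   8   9  10  11  12  13
a[i]:    8  10  14  12  17  18  22  26  19  21  16  20  23
S:       8  18  32  30  49  67  89 115  86 107  48 106 130
Maximum is 130 (e.g. 8 + 10 + 14 + 17 + 18 + 19 + 21 + 23).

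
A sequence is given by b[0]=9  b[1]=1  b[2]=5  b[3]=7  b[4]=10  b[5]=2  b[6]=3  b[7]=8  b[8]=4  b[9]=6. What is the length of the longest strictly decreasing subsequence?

3

Let dp[i] be the longest strictly decreasing subsequence ending at i:
i:      0  1  2  3  4  5  6  7  8  9
b[i]:   9  1  5  7 10  2  3  8  4  6
dp:     1  2  2  2  1  3  3  2  3  3
Maximum is 3.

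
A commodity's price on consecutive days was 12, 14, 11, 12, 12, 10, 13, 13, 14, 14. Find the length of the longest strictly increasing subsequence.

Let dp[i] be the length of the longest such subsequence ending at index i:
i:      1  2  3  4  5  6  7  8  9 10
a[i]:  12 14 11 12 12 10 13 13 14 14
dp:     1  2  1  2  2  1  3  3  4  4
Maximum dp value is 4.

4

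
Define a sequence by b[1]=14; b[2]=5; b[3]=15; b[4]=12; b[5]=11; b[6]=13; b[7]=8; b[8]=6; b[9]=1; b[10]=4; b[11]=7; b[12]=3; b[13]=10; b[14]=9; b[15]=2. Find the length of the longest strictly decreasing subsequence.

Let dp[i] be the longest strictly decreasing subsequence ending at i:
i:      1  2  3  4  5  6  7  8  9 10 11 12 13 14 15
b[i]:  14  5 15 12 11 13  8  6  1  4  7  3 10  9  2
dp:     1  2  1  2  3  2  4  5  6  6  5  7  4  5  8
Maximum is 8.

8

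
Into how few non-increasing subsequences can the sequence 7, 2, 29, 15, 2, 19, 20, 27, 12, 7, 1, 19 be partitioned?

Place each on the leftmost legal pile:
7 → new pile 1 (tops now [7])
2 → pile 1 (tops now [2])
29 → new pile 2 (tops now [2, 29])
15 → pile 2 (tops now [2, 15])
2 → pile 1 (tops now [2, 15])
19 → new pile 3 (tops now [2, 15, 19])
20 → new pile 4 (tops now [2, 15, 19, 20])
27 → new pile 5 (tops now [2, 15, 19, 20, 27])
12 → pile 2 (tops now [2, 12, 19, 20, 27])
7 → pile 2 (tops now [2, 7, 19, 20, 27])
1 → pile 1 (tops now [1, 7, 19, 20, 27])
19 → pile 3 (tops now [1, 7, 19, 20, 27])
Five piles.

5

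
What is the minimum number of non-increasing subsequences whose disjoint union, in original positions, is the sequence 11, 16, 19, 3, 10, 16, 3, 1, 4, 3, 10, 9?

3

Place each on the leftmost legal pile:
11 → new pile 1 (tops now [11])
16 → new pile 2 (tops now [11, 16])
19 → new pile 3 (tops now [11, 16, 19])
3 → pile 1 (tops now [3, 16, 19])
10 → pile 2 (tops now [3, 10, 19])
16 → pile 3 (tops now [3, 10, 16])
3 → pile 1 (tops now [3, 10, 16])
1 → pile 1 (tops now [1, 10, 16])
4 → pile 2 (tops now [1, 4, 16])
3 → pile 2 (tops now [1, 3, 16])
10 → pile 3 (tops now [1, 3, 10])
9 → pile 3 (tops now [1, 3, 9])
Three piles.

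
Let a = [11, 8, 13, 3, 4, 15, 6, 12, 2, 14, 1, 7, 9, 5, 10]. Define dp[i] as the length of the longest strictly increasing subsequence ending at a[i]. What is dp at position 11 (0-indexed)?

dp[i] = 1 + max{dp[j] : j<i, a[j]<a[i]} (or 1 if no such j):
i:      0  1  2  3  4  5  6  7  8  9 10 11 12 13 14
a[i]:  11  8 13  3  4 15  6 12  2 14  1  7  9  5 10
dp:     1  1  2  1  2  3  3  4  1  5  1  4  5  3  6
At index 11 the value is 4.

4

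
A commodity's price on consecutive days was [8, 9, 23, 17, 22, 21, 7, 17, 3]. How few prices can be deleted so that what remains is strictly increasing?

Fewest deletions = n − (longest strictly increasing subsequence).
i:      1  2  3  4  5  6  7  8  9
a[i]:   8  9 23 17 22 21  7 17  3
dp:     1  2  3  3  4  4  1  3  1
max dp = 4, so deletions = 9 − 4 = 5.

5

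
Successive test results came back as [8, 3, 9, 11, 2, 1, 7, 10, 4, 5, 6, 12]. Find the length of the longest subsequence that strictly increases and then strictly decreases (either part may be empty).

inc[i] = longest strictly increasing subsequence ending at i; dec[i] = longest strictly decreasing subsequence starting at i:
i:      1  2  3  4  5  6  7  8  9 10 11 12
a[i]:   8  3  9 11  2  1  7 10  4  5  6 12
inc:    1  1  2  3  1  1  2  3  2  3  4  5
dec:    4  3  3  3  2  1  2  2  1  1  1  1
Best peak at i=4 (value 11): inc=3, dec=3, length 3+3−1 = 5.

5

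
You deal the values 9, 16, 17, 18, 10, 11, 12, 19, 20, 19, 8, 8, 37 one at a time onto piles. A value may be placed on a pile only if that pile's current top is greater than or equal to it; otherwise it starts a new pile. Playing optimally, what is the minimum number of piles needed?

7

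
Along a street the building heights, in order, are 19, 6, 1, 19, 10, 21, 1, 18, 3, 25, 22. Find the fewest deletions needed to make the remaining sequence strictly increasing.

7

Fewest deletions = n − (longest strictly increasing subsequence).
Patience tails:
19 → extends → [19]
6 → replaces 19 → [6]
1 → replaces 6 → [1]
19 → extends → [1, 19]
10 → replaces 19 → [1, 10]
21 → extends → [1, 10, 21]
1 → already a tail → [1, 10, 21]
18 → replaces 21 → [1, 10, 18]
3 → replaces 10 → [1, 3, 18]
25 → extends → [1, 3, 18, 25]
22 → replaces 25 → [1, 3, 18, 22]
Longest strictly increasing subsequence has length 4, so deletions = 11 − 4 = 7.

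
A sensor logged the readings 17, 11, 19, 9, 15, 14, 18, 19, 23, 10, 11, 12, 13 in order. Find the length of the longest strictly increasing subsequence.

5

Track the smallest tail for each achievable length (strict):
17 → extends → [17]
11 → replaces 17 → [11]
19 → extends → [11, 19]
9 → replaces 11 → [9, 19]
15 → replaces 19 → [9, 15]
14 → replaces 15 → [9, 14]
18 → extends → [9, 14, 18]
19 → extends → [9, 14, 18, 19]
23 → extends → [9, 14, 18, 19, 23]
10 → replaces 14 → [9, 10, 18, 19, 23]
11 → replaces 18 → [9, 10, 11, 19, 23]
12 → replaces 19 → [9, 10, 11, 12, 23]
13 → replaces 23 → [9, 10, 11, 12, 13]
Five tails, so the longest strictly increasing subsequence has length 5 (e.g. 11, 15, 18, 19, 23).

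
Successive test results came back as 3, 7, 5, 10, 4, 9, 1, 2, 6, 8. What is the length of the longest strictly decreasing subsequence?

4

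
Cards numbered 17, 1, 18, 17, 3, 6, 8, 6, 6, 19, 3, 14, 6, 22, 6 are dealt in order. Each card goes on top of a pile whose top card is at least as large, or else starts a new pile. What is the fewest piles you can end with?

Place each on the leftmost legal pile:
17 → new pile 1 (tops now [17])
1 → pile 1 (tops now [1])
18 → new pile 2 (tops now [1, 18])
17 → pile 2 (tops now [1, 17])
3 → pile 2 (tops now [1, 3])
6 → new pile 3 (tops now [1, 3, 6])
8 → new pile 4 (tops now [1, 3, 6, 8])
6 → pile 3 (tops now [1, 3, 6, 8])
6 → pile 3 (tops now [1, 3, 6, 8])
19 → new pile 5 (tops now [1, 3, 6, 8, 19])
3 → pile 2 (tops now [1, 3, 6, 8, 19])
14 → pile 5 (tops now [1, 3, 6, 8, 14])
6 → pile 3 (tops now [1, 3, 6, 8, 14])
22 → new pile 6 (tops now [1, 3, 6, 8, 14, 22])
6 → pile 3 (tops now [1, 3, 6, 8, 14, 22])
Six piles.

6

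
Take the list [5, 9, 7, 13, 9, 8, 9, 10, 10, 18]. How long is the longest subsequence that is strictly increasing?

6

Let dp[i] be the length of the longest such subsequence ending at index i:
i:      1  2  3  4  5  6  7  8  9 10
a[i]:   5  9  7 13  9  8  9 10 10 18
dp:     1  2  2  3  3  3  4  5  5  6
Maximum dp value is 6.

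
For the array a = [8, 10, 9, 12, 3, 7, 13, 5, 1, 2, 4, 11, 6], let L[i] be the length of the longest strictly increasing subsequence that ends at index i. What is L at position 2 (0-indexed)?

dp[i] = 1 + max{dp[j] : j<i, a[j]<a[i]} (or 1 if no such j):
i:      0  1  2  3  4  5  6  7  8  9 10 11 12
a[i]:   8 10  9 12  3  7 13  5  1  2  4 11  6
dp:     1  2  2  3  1  2  4  2  1  2  3  4  4
At index 2 the value is 2.

2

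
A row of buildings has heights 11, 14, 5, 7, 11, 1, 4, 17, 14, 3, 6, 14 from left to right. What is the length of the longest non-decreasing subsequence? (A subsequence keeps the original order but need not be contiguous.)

Track the smallest tail for each achievable length (allowing ties):
11 → extends → [11]
14 → extends → [11, 14]
5 → replaces 11 → [5, 14]
7 → replaces 14 → [5, 7]
11 → extends → [5, 7, 11]
1 → replaces 5 → [1, 7, 11]
4 → replaces 7 → [1, 4, 11]
17 → extends → [1, 4, 11, 17]
14 → replaces 17 → [1, 4, 11, 14]
3 → replaces 4 → [1, 3, 11, 14]
6 → replaces 11 → [1, 3, 6, 14]
14 → extends → [1, 3, 6, 14, 14]
Five tails, so the longest non-decreasing subsequence has length 5 (e.g. 5, 7, 11, 14, 14).

5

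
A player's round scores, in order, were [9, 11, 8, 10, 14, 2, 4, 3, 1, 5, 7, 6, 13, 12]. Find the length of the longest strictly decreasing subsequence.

Let dp[i] be the longest strictly decreasing subsequence ending at i:
i:      1  2  3  4  5  6  7  8  9 10 11 12 13 14
a[i]:   9 11  8 10 14  2  4  3  1  5  7  6 13 12
dp:     1  1  2  2  1  3  3  4  5  3  3  4  2  3
Maximum is 5.

5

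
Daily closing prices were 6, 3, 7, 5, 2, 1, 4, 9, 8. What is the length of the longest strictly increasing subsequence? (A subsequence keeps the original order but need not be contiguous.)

3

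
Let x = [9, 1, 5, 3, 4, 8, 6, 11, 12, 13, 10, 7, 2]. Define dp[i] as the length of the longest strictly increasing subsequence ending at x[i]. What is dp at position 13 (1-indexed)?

2

dp[i] = 1 + max{dp[j] : j<i, x[j]<x[i]} (or 1 if no such j):
i:      1  2  3  4  5  6  7  8  9 10 11 12 13
x[i]:   9  1  5  3  4  8  6 11 12 13 10  7  2
dp:     1  1  2  2  3  4  4  5  6  7  5  5  2
At index 13 the value is 2.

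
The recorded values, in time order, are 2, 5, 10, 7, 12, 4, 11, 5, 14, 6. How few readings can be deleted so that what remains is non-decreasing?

5

Fewest deletions = n − (longest non-decreasing subsequence).
i:      1  2  3  4  5  6  7  8  9 10
a[i]:   2  5 10  7 12  4 11  5 14  6
dp:     1  2  3  3  4  2  4  3  5  4
max dp = 5, so deletions = 10 − 5 = 5.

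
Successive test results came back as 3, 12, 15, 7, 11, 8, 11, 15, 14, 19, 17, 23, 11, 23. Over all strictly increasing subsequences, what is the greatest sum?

Let S[i] be the best sum of a strictly increasing subsequence ending at i:
i:      1  2  3  4  5  6  7  8  9 10 11 12 13 14
a[i]:   3 12 15  7 11  8 11 15 14 19 17 23 11 23
S:      3 15 30 10 21 18 29 44 43 63 61 86 29 86
Maximum is 86 (e.g. 3 + 7 + 8 + 11 + 15 + 19 + 23).

86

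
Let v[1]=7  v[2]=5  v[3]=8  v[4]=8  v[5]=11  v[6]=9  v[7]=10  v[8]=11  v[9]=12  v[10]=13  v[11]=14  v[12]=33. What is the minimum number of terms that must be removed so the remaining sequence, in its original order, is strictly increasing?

Fewest deletions = n − (longest strictly increasing subsequence).
i:      1  2  3  4  5  6  7  8  9 10 11 12
v[i]:   7  5  8  8 11  9 10 11 12 13 14 33
dp:     1  1  2  2  3  3  4  5  6  7  8  9
max dp = 9, so deletions = 12 − 9 = 3.

3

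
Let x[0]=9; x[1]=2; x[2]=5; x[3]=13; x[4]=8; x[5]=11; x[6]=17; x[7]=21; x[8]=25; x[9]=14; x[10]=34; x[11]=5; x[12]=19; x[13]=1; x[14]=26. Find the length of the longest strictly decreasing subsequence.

4

Let dp[i] be the longest strictly decreasing subsequence ending at i:
i:      0  1  2  3  4  5  6  7  8  9 10 11 12 13 14
x[i]:   9  2  5 13  8 11 17 21 25 14 34  5 19  1 26
dp:     1  2  2  1  2  2  1  1  1  2  1  3  2  4  2
Maximum is 4.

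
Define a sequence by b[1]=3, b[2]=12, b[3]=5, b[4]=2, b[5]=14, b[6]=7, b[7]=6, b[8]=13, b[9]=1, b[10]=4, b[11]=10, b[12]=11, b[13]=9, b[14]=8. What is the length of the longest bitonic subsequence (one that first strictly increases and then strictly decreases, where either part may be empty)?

inc[i] = longest strictly increasing subsequence ending at i; dec[i] = longest strictly decreasing subsequence starting at i:
i:      1  2  3  4  5  6  7  8  9 10 11 12 13 14
b[i]:   3 12  5  2 14  7  6 13  1  4 10 11  9  8
inc:    1  2  2  1  3  3  3  4  1  2  4  5  4  4
dec:    3  4  3  2  5  3  2  4  1  1  3  3  2  1
Best peak at i=5 (value 14): inc=3, dec=5, length 3+5−1 = 7.

7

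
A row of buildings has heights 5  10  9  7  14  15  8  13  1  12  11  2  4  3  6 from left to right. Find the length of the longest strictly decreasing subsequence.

6

Negate each value so 'decreasing' becomes 'increasing', then run patience tails on the negated sequence:
-5 → extends → [-5]
-10 → replaces -5 → [-10]
-9 → extends → [-10, -9]
-7 → extends → [-10, -9, -7]
-14 → replaces -10 → [-14, -9, -7]
-15 → replaces -14 → [-15, -9, -7]
-8 → replaces -7 → [-15, -9, -8]
-13 → replaces -9 → [-15, -13, -8]
-1 → extends → [-15, -13, -8, -1]
-12 → replaces -8 → [-15, -13, -12, -1]
-11 → replaces -1 → [-15, -13, -12, -11]
-2 → extends → [-15, -13, -12, -11, -2]
-4 → replaces -2 → [-15, -13, -12, -11, -4]
-3 → extends → [-15, -13, -12, -11, -4, -3]
-6 → replaces -4 → [-15, -13, -12, -11, -6, -3]
Six tails, so the longest strictly decreasing subsequence of the original has length 6.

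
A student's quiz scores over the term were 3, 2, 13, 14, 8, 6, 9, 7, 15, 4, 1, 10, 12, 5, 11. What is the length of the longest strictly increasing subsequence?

Track the smallest tail for each achievable length (strict):
3 → extends → [3]
2 → replaces 3 → [2]
13 → extends → [2, 13]
14 → extends → [2, 13, 14]
8 → replaces 13 → [2, 8, 14]
6 → replaces 8 → [2, 6, 14]
9 → replaces 14 → [2, 6, 9]
7 → replaces 9 → [2, 6, 7]
15 → extends → [2, 6, 7, 15]
4 → replaces 6 → [2, 4, 7, 15]
1 → replaces 2 → [1, 4, 7, 15]
10 → replaces 15 → [1, 4, 7, 10]
12 → extends → [1, 4, 7, 10, 12]
5 → replaces 7 → [1, 4, 5, 10, 12]
11 → replaces 12 → [1, 4, 5, 10, 11]
Five tails, so the longest strictly increasing subsequence has length 5 (e.g. 3, 8, 9, 10, 12).

5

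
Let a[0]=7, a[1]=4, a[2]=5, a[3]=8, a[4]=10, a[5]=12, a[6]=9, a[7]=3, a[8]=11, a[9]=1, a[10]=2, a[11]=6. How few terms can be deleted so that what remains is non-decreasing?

Fewest deletions = n − (longest non-decreasing subsequence).
i:      0  1  2  3  4  5  6  7  8  9 10 11
a[i]:   7  4  5  8 10 12  9  3 11  1  2  6
dp:     1  1  2  3  4  5  4  1  5  1  2  3
max dp = 5, so deletions = 12 − 5 = 7.

7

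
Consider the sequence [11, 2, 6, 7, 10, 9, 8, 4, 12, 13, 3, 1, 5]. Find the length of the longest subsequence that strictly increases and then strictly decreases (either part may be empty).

9

inc[i] = longest strictly increasing subsequence ending at i; dec[i] = longest strictly decreasing subsequence starting at i:
i:      1  2  3  4  5  6  7  8  9 10 11 12 13
a[i]:  11  2  6  7 10  9  8  4 12 13  3  1  5
inc:    1  1  2  3  4  4  4  2  5  6  2  1  3
dec:    7  2  4  4  6  5  4  3  3  3  2  1  1
Best peak at i=5 (value 10): inc=4, dec=6, length 4+6−1 = 9.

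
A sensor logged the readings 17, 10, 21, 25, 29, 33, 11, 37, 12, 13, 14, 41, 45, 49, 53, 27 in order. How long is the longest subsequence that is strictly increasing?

Let dp[i] be the length of the longest such subsequence ending at index i:
i:      1  2  3  4  5  6  7  8  9 10 11 12 13 14 15 16
a[i]:  17 10 21 25 29 33 11 37 12 13 14 41 45 49 53 27
dp:     1  1  2  3  4  5  2  6  3  4  5  7  8  9 10  6
Maximum dp value is 10.

10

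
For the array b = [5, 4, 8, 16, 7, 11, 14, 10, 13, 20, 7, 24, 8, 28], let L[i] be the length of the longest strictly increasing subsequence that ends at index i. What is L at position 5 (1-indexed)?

dp[i] = 1 + max{dp[j] : j<i, b[j]<b[i]} (or 1 if no such j):
i:      1  2  3  4  5  6  7  8  9 10 11 12 13 14
b[i]:   5  4  8 16  7 11 14 10 13 20  7 24  8 28
dp:     1  1  2  3  2  3  4  3  4  5  2  6  3  7
At index 5 the value is 2.

2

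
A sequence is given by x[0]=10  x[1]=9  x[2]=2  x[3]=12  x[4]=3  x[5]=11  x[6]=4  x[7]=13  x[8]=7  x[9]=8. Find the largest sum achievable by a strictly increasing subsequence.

Let S[i] be the best sum of a strictly increasing subsequence ending at i:
i:      0  1  2  3  4  5  6  7  8  9
x[i]:  10  9  2 12  3 11  4 13  7  8
S:     10  9  2 22  5 21  9 35 16 24
Maximum is 35 (e.g. 10 + 12 + 13).

35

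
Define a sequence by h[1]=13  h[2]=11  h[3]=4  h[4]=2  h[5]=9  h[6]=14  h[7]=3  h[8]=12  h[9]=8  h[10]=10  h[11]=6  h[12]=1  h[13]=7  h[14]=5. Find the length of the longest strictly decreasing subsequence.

6

Negate each value so 'decreasing' becomes 'increasing', then run patience tails on the negated sequence:
-13 → extends → [-13]
-11 → extends → [-13, -11]
-4 → extends → [-13, -11, -4]
-2 → extends → [-13, -11, -4, -2]
-9 → replaces -4 → [-13, -11, -9, -2]
-14 → replaces -13 → [-14, -11, -9, -2]
-3 → replaces -2 → [-14, -11, -9, -3]
-12 → replaces -11 → [-14, -12, -9, -3]
-8 → replaces -3 → [-14, -12, -9, -8]
-10 → replaces -9 → [-14, -12, -10, -8]
-6 → extends → [-14, -12, -10, -8, -6]
-1 → extends → [-14, -12, -10, -8, -6, -1]
-7 → replaces -6 → [-14, -12, -10, -8, -7, -1]
-5 → replaces -1 → [-14, -12, -10, -8, -7, -5]
Six tails, so the longest strictly decreasing subsequence of the original has length 6.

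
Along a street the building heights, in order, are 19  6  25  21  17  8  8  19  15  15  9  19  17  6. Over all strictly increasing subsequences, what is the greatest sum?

48

Let S[i] be the best sum of a strictly increasing subsequence ending at i:
i:      1  2  3  4  5  6  7  8  9 10 11 12 13 14
a[i]:  19  6 25 21 17  8  8 19 15 15  9 19 17  6
S:     19  6 44 40 23 14 14 42 29 29 23 48 46  6
Maximum is 48 (e.g. 6 + 8 + 15 + 19).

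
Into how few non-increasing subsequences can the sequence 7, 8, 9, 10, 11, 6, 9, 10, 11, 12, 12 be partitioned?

6

Place each on the leftmost legal pile:
7 → new pile 1 (tops now [7])
8 → new pile 2 (tops now [7, 8])
9 → new pile 3 (tops now [7, 8, 9])
10 → new pile 4 (tops now [7, 8, 9, 10])
11 → new pile 5 (tops now [7, 8, 9, 10, 11])
6 → pile 1 (tops now [6, 8, 9, 10, 11])
9 → pile 3 (tops now [6, 8, 9, 10, 11])
10 → pile 4 (tops now [6, 8, 9, 10, 11])
11 → pile 5 (tops now [6, 8, 9, 10, 11])
12 → new pile 6 (tops now [6, 8, 9, 10, 11, 12])
12 → pile 6 (tops now [6, 8, 9, 10, 11, 12])
Six piles.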